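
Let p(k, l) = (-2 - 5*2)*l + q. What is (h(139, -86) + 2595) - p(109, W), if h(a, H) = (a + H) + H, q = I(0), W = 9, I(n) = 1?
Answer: 2669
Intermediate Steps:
q = 1
h(a, H) = a + 2*H (h(a, H) = (H + a) + H = a + 2*H)
p(k, l) = 1 - 12*l (p(k, l) = (-2 - 5*2)*l + 1 = (-2 - 10)*l + 1 = -12*l + 1 = 1 - 12*l)
(h(139, -86) + 2595) - p(109, W) = ((139 + 2*(-86)) + 2595) - (1 - 12*9) = ((139 - 172) + 2595) - (1 - 108) = (-33 + 2595) - 1*(-107) = 2562 + 107 = 2669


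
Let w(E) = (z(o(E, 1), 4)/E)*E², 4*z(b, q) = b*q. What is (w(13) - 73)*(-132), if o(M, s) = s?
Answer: 7920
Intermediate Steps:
z(b, q) = b*q/4 (z(b, q) = (b*q)/4 = b*q/4)
w(E) = E (w(E) = (((¼)*1*4)/E)*E² = (1/E)*E² = E²/E = E)
(w(13) - 73)*(-132) = (13 - 73)*(-132) = -60*(-132) = 7920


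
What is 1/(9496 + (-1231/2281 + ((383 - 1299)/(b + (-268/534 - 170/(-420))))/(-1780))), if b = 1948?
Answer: 27680927235/262843153615961 ≈ 0.00010531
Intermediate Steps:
1/(9496 + (-1231/2281 + ((383 - 1299)/(b + (-268/534 - 170/(-420))))/(-1780))) = 1/(9496 + (-1231/2281 + ((383 - 1299)/(1948 + (-268/534 - 170/(-420))))/(-1780))) = 1/(9496 + (-1231*1/2281 - 916/(1948 + (-268*1/534 - 170*(-1/420)))*(-1/1780))) = 1/(9496 + (-1231/2281 - 916/(1948 + (-134/267 + 17/42))*(-1/1780))) = 1/(9496 + (-1231/2281 - 916/(1948 - 121/1246)*(-1/1780))) = 1/(9496 + (-1231/2281 - 916/2427087/1246*(-1/1780))) = 1/(9496 + (-1231/2281 - 916*1246/2427087*(-1/1780))) = 1/(9496 + (-1231/2281 - 1141336/2427087*(-1/1780))) = 1/(9496 + (-1231/2281 + 3206/12135435)) = 1/(9496 - 14931407599/27680927235) = 1/(262843153615961/27680927235) = 27680927235/262843153615961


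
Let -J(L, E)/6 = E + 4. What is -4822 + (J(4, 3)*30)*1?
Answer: -6082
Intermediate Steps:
J(L, E) = -24 - 6*E (J(L, E) = -6*(E + 4) = -6*(4 + E) = -24 - 6*E)
-4822 + (J(4, 3)*30)*1 = -4822 + ((-24 - 6*3)*30)*1 = -4822 + ((-24 - 18)*30)*1 = -4822 - 42*30*1 = -4822 - 1260*1 = -4822 - 1260 = -6082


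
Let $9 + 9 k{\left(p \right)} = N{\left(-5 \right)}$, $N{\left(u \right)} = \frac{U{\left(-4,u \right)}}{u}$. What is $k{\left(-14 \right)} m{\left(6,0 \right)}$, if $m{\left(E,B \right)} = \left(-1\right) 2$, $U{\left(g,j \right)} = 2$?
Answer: $\frac{94}{45} \approx 2.0889$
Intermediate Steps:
$N{\left(u \right)} = \frac{2}{u}$
$k{\left(p \right)} = - \frac{47}{45}$ ($k{\left(p \right)} = -1 + \frac{2 \frac{1}{-5}}{9} = -1 + \frac{2 \left(- \frac{1}{5}\right)}{9} = -1 + \frac{1}{9} \left(- \frac{2}{5}\right) = -1 - \frac{2}{45} = - \frac{47}{45}$)
$m{\left(E,B \right)} = -2$
$k{\left(-14 \right)} m{\left(6,0 \right)} = \left(- \frac{47}{45}\right) \left(-2\right) = \frac{94}{45}$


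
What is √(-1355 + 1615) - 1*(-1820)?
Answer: 1820 + 2*√65 ≈ 1836.1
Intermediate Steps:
√(-1355 + 1615) - 1*(-1820) = √260 + 1820 = 2*√65 + 1820 = 1820 + 2*√65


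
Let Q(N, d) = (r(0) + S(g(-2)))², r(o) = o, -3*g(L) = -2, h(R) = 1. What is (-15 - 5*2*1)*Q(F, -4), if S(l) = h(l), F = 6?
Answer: -25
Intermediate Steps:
g(L) = ⅔ (g(L) = -⅓*(-2) = ⅔)
S(l) = 1
Q(N, d) = 1 (Q(N, d) = (0 + 1)² = 1² = 1)
(-15 - 5*2*1)*Q(F, -4) = (-15 - 5*2*1)*1 = (-15 - 10*1)*1 = (-15 - 10)*1 = -25*1 = -25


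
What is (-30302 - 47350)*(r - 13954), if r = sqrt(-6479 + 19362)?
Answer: 1083556008 - 77652*sqrt(12883) ≈ 1.0747e+9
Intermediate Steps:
r = sqrt(12883) ≈ 113.50
(-30302 - 47350)*(r - 13954) = (-30302 - 47350)*(sqrt(12883) - 13954) = -77652*(-13954 + sqrt(12883)) = 1083556008 - 77652*sqrt(12883)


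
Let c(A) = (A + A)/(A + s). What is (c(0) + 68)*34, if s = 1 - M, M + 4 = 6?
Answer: 2312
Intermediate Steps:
M = 2 (M = -4 + 6 = 2)
s = -1 (s = 1 - 1*2 = 1 - 2 = -1)
c(A) = 2*A/(-1 + A) (c(A) = (A + A)/(A - 1) = (2*A)/(-1 + A) = 2*A/(-1 + A))
(c(0) + 68)*34 = (2*0/(-1 + 0) + 68)*34 = (2*0/(-1) + 68)*34 = (2*0*(-1) + 68)*34 = (0 + 68)*34 = 68*34 = 2312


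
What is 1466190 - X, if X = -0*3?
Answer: 1466190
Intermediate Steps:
X = 0 (X = -256*0 = 0)
1466190 - X = 1466190 - 1*0 = 1466190 + 0 = 1466190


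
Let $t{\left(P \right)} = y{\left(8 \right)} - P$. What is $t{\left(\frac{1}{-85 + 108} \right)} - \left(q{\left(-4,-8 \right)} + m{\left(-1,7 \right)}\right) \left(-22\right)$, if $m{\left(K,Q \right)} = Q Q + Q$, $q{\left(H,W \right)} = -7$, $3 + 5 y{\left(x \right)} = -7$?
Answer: $\frac{24747}{23} \approx 1076.0$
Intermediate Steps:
$y{\left(x \right)} = -2$ ($y{\left(x \right)} = - \frac{3}{5} + \frac{1}{5} \left(-7\right) = - \frac{3}{5} - \frac{7}{5} = -2$)
$m{\left(K,Q \right)} = Q + Q^{2}$ ($m{\left(K,Q \right)} = Q^{2} + Q = Q + Q^{2}$)
$t{\left(P \right)} = -2 - P$
$t{\left(\frac{1}{-85 + 108} \right)} - \left(q{\left(-4,-8 \right)} + m{\left(-1,7 \right)}\right) \left(-22\right) = \left(-2 - \frac{1}{-85 + 108}\right) - \left(-7 + 7 \left(1 + 7\right)\right) \left(-22\right) = \left(-2 - \frac{1}{23}\right) - \left(-7 + 7 \cdot 8\right) \left(-22\right) = \left(-2 - \frac{1}{23}\right) - \left(-7 + 56\right) \left(-22\right) = \left(-2 - \frac{1}{23}\right) - 49 \left(-22\right) = - \frac{47}{23} - -1078 = - \frac{47}{23} + 1078 = \frac{24747}{23}$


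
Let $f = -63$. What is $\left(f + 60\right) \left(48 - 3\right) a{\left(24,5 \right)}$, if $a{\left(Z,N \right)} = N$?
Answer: $-675$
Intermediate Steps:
$\left(f + 60\right) \left(48 - 3\right) a{\left(24,5 \right)} = \left(-63 + 60\right) \left(48 - 3\right) 5 = \left(-3\right) 45 \cdot 5 = \left(-135\right) 5 = -675$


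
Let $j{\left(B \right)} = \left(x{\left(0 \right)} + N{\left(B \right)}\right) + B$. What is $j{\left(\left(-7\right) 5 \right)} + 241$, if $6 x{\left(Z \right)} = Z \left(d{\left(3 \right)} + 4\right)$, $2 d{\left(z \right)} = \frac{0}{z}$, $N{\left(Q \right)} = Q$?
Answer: $171$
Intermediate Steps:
$d{\left(z \right)} = 0$ ($d{\left(z \right)} = \frac{0 \frac{1}{z}}{2} = \frac{1}{2} \cdot 0 = 0$)
$x{\left(Z \right)} = \frac{2 Z}{3}$ ($x{\left(Z \right)} = \frac{Z \left(0 + 4\right)}{6} = \frac{Z 4}{6} = \frac{4 Z}{6} = \frac{2 Z}{3}$)
$j{\left(B \right)} = 2 B$ ($j{\left(B \right)} = \left(\frac{2}{3} \cdot 0 + B\right) + B = \left(0 + B\right) + B = B + B = 2 B$)
$j{\left(\left(-7\right) 5 \right)} + 241 = 2 \left(\left(-7\right) 5\right) + 241 = 2 \left(-35\right) + 241 = -70 + 241 = 171$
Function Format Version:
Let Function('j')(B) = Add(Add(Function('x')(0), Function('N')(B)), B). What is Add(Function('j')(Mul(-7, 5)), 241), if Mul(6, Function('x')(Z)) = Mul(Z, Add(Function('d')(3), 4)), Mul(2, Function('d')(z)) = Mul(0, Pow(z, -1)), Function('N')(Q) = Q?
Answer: 171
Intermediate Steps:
Function('d')(z) = 0 (Function('d')(z) = Mul(Rational(1, 2), Mul(0, Pow(z, -1))) = Mul(Rational(1, 2), 0) = 0)
Function('x')(Z) = Mul(Rational(2, 3), Z) (Function('x')(Z) = Mul(Rational(1, 6), Mul(Z, Add(0, 4))) = Mul(Rational(1, 6), Mul(Z, 4)) = Mul(Rational(1, 6), Mul(4, Z)) = Mul(Rational(2, 3), Z))
Function('j')(B) = Mul(2, B) (Function('j')(B) = Add(Add(Mul(Rational(2, 3), 0), B), B) = Add(Add(0, B), B) = Add(B, B) = Mul(2, B))
Add(Function('j')(Mul(-7, 5)), 241) = Add(Mul(2, Mul(-7, 5)), 241) = Add(Mul(2, -35), 241) = Add(-70, 241) = 171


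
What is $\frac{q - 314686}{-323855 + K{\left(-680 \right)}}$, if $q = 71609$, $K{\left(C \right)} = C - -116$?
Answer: $\frac{243077}{324419} \approx 0.74927$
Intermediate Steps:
$K{\left(C \right)} = 116 + C$ ($K{\left(C \right)} = C + 116 = 116 + C$)
$\frac{q - 314686}{-323855 + K{\left(-680 \right)}} = \frac{71609 - 314686}{-323855 + \left(116 - 680\right)} = - \frac{243077}{-323855 - 564} = - \frac{243077}{-324419} = \left(-243077\right) \left(- \frac{1}{324419}\right) = \frac{243077}{324419}$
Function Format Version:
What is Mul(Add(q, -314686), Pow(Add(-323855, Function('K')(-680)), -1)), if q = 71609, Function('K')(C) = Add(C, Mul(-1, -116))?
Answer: Rational(243077, 324419) ≈ 0.74927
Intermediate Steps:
Function('K')(C) = Add(116, C) (Function('K')(C) = Add(C, 116) = Add(116, C))
Mul(Add(q, -314686), Pow(Add(-323855, Function('K')(-680)), -1)) = Mul(Add(71609, -314686), Pow(Add(-323855, Add(116, -680)), -1)) = Mul(-243077, Pow(Add(-323855, -564), -1)) = Mul(-243077, Pow(-324419, -1)) = Mul(-243077, Rational(-1, 324419)) = Rational(243077, 324419)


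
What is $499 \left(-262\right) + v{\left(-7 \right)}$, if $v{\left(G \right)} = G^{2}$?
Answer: $-130689$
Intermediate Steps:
$499 \left(-262\right) + v{\left(-7 \right)} = 499 \left(-262\right) + \left(-7\right)^{2} = -130738 + 49 = -130689$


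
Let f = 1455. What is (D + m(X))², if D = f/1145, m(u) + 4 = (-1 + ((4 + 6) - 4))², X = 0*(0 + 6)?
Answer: 26010000/52441 ≈ 495.99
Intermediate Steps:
X = 0 (X = 0*6 = 0)
m(u) = 21 (m(u) = -4 + (-1 + ((4 + 6) - 4))² = -4 + (-1 + (10 - 4))² = -4 + (-1 + 6)² = -4 + 5² = -4 + 25 = 21)
D = 291/229 (D = 1455/1145 = 1455*(1/1145) = 291/229 ≈ 1.2707)
(D + m(X))² = (291/229 + 21)² = (5100/229)² = 26010000/52441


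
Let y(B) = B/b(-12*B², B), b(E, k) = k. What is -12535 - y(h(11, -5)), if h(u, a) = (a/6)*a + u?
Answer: -12536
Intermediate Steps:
h(u, a) = u + a²/6 (h(u, a) = (a*(⅙))*a + u = (a/6)*a + u = a²/6 + u = u + a²/6)
y(B) = 1 (y(B) = B/B = 1)
-12535 - y(h(11, -5)) = -12535 - 1*1 = -12535 - 1 = -12536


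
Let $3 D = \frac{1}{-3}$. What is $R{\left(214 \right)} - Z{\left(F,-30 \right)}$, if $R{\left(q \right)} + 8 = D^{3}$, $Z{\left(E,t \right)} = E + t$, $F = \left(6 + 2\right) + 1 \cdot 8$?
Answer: $\frac{4373}{729} \approx 5.9986$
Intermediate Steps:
$D = - \frac{1}{9}$ ($D = \frac{1}{3 \left(-3\right)} = \frac{1}{3} \left(- \frac{1}{3}\right) = - \frac{1}{9} \approx -0.11111$)
$F = 16$ ($F = 8 + 8 = 16$)
$R{\left(q \right)} = - \frac{5833}{729}$ ($R{\left(q \right)} = -8 + \left(- \frac{1}{9}\right)^{3} = -8 - \frac{1}{729} = - \frac{5833}{729}$)
$R{\left(214 \right)} - Z{\left(F,-30 \right)} = - \frac{5833}{729} - \left(16 - 30\right) = - \frac{5833}{729} - -14 = - \frac{5833}{729} + 14 = \frac{4373}{729}$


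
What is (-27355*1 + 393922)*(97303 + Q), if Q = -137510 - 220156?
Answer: -95440483821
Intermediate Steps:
Q = -357666
(-27355*1 + 393922)*(97303 + Q) = (-27355*1 + 393922)*(97303 - 357666) = (-27355 + 393922)*(-260363) = 366567*(-260363) = -95440483821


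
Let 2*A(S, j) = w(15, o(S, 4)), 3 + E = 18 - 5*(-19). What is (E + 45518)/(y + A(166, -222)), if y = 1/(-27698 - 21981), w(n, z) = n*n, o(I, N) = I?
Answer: 4533506824/11177773 ≈ 405.58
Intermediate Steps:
w(n, z) = n²
E = 110 (E = -3 + (18 - 5*(-19)) = -3 + (18 + 95) = -3 + 113 = 110)
A(S, j) = 225/2 (A(S, j) = (½)*15² = (½)*225 = 225/2)
y = -1/49679 (y = 1/(-49679) = -1/49679 ≈ -2.0129e-5)
(E + 45518)/(y + A(166, -222)) = (110 + 45518)/(-1/49679 + 225/2) = 45628/(11177773/99358) = 45628*(99358/11177773) = 4533506824/11177773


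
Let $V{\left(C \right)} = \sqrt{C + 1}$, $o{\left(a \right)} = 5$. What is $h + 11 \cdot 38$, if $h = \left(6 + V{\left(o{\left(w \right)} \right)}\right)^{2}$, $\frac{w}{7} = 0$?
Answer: $460 + 12 \sqrt{6} \approx 489.39$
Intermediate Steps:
$w = 0$ ($w = 7 \cdot 0 = 0$)
$V{\left(C \right)} = \sqrt{1 + C}$
$h = \left(6 + \sqrt{6}\right)^{2}$ ($h = \left(6 + \sqrt{1 + 5}\right)^{2} = \left(6 + \sqrt{6}\right)^{2} \approx 71.394$)
$h + 11 \cdot 38 = \left(6 + \sqrt{6}\right)^{2} + 11 \cdot 38 = \left(6 + \sqrt{6}\right)^{2} + 418 = 418 + \left(6 + \sqrt{6}\right)^{2}$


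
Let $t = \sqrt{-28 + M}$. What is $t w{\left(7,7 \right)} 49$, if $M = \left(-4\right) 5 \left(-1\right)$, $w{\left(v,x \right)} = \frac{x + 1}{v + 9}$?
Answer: $49 i \sqrt{2} \approx 69.297 i$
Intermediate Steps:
$w{\left(v,x \right)} = \frac{1 + x}{9 + v}$
$M = 20$ ($M = \left(-20\right) \left(-1\right) = 20$)
$t = 2 i \sqrt{2}$ ($t = \sqrt{-28 + 20} = \sqrt{-8} = 2 i \sqrt{2} \approx 2.8284 i$)
$t w{\left(7,7 \right)} 49 = 2 i \sqrt{2} \frac{1 + 7}{9 + 7} \cdot 49 = 2 i \sqrt{2} \cdot \frac{1}{16} \cdot 8 \cdot 49 = 2 i \sqrt{2} \cdot \frac{1}{2} \cdot 49 = i \sqrt{2} \cdot 49 = 49 i \sqrt{2}$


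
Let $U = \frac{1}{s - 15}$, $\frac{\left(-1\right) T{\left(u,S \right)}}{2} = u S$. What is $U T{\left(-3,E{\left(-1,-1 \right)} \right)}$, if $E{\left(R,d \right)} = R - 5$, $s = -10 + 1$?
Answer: $\frac{3}{2} \approx 1.5$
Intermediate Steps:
$s = -9$
$E{\left(R,d \right)} = -5 + R$
$T{\left(u,S \right)} = - 2 S u$ ($T{\left(u,S \right)} = - 2 u S = - 2 S u$)
$U = - \frac{1}{24}$ ($U = \frac{1}{-9 - 15} = \frac{1}{-24} = - \frac{1}{24} \approx -0.041667$)
$U T{\left(-3,E{\left(-1,-1 \right)} \right)} = - \frac{\left(-2\right) \left(-5 - 1\right) \left(-3\right)}{24} = - \frac{\left(-2\right) \left(-6\right) \left(-3\right)}{24} = \left(- \frac{1}{24}\right) \left(-36\right) = \frac{3}{2}$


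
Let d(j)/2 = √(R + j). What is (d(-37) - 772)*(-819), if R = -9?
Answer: 632268 - 1638*I*√46 ≈ 6.3227e+5 - 11109.0*I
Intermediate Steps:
d(j) = 2*√(-9 + j)
(d(-37) - 772)*(-819) = (2*√(-9 - 37) - 772)*(-819) = (2*√(-46) - 772)*(-819) = (2*(I*√46) - 772)*(-819) = (2*I*√46 - 772)*(-819) = (-772 + 2*I*√46)*(-819) = 632268 - 1638*I*√46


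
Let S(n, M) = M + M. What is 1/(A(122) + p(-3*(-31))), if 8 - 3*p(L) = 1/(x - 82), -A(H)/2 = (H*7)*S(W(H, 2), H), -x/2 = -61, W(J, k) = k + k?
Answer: -120/50009921 ≈ -2.3995e-6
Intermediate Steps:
W(J, k) = 2*k
S(n, M) = 2*M
x = 122 (x = -2*(-61) = 122)
A(H) = -28*H² (A(H) = -2*H*7*2*H = -2*7*H*2*H = -28*H²)
p(L) = 319/120 (p(L) = 8/3 - 1/(3*(122 - 82)) = 8/3 - ⅓/40 = 8/3 - ⅓*1/40 = 8/3 - 1/120 = 319/120)
1/(A(122) + p(-3*(-31))) = 1/(-28*122² + 319/120) = 1/(-28*14884 + 319/120) = 1/(-416752 + 319/120) = 1/(-50009921/120) = -120/50009921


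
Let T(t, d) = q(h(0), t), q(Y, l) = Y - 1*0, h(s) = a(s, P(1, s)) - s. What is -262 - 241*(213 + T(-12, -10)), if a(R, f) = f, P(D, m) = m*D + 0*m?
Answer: -51595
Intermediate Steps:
P(D, m) = D*m (P(D, m) = D*m + 0 = D*m)
h(s) = 0 (h(s) = 1*s - s = s - s = 0)
q(Y, l) = Y (q(Y, l) = Y + 0 = Y)
T(t, d) = 0
-262 - 241*(213 + T(-12, -10)) = -262 - 241*(213 + 0) = -262 - 241*213 = -262 - 51333 = -51595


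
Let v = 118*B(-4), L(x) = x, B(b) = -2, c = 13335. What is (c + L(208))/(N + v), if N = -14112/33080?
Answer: -56000305/977624 ≈ -57.282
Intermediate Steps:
N = -1764/4135 (N = -14112*1/33080 = -1764/4135 ≈ -0.42660)
v = -236 (v = 118*(-2) = -236)
(c + L(208))/(N + v) = (13335 + 208)/(-1764/4135 - 236) = 13543/(-977624/4135) = 13543*(-4135/977624) = -56000305/977624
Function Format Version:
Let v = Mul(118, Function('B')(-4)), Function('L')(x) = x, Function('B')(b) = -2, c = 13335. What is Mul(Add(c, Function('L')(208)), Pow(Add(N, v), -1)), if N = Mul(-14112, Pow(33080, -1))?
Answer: Rational(-56000305, 977624) ≈ -57.282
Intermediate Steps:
N = Rational(-1764, 4135) (N = Mul(-14112, Rational(1, 33080)) = Rational(-1764, 4135) ≈ -0.42660)
v = -236 (v = Mul(118, -2) = -236)
Mul(Add(c, Function('L')(208)), Pow(Add(N, v), -1)) = Mul(Add(13335, 208), Pow(Add(Rational(-1764, 4135), -236), -1)) = Mul(13543, Pow(Rational(-977624, 4135), -1)) = Mul(13543, Rational(-4135, 977624)) = Rational(-56000305, 977624)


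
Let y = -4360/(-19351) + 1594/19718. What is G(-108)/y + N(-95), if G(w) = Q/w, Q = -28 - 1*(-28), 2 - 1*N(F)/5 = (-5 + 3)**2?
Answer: -10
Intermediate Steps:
N(F) = -10 (N(F) = 10 - 5*(-5 + 3)**2 = 10 - 5*(-2)**2 = 10 - 5*4 = 10 - 20 = -10)
Q = 0 (Q = -28 + 28 = 0)
y = 58407987/190781509 (y = -4360*(-1/19351) + 1594*(1/19718) = 4360/19351 + 797/9859 = 58407987/190781509 ≈ 0.30615)
G(w) = 0 (G(w) = 0/w = 0)
G(-108)/y + N(-95) = 0/(58407987/190781509) - 10 = 0*(190781509/58407987) - 10 = 0 - 10 = -10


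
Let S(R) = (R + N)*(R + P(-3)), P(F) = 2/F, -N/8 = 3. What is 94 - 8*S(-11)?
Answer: -9518/3 ≈ -3172.7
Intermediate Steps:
N = -24 (N = -8*3 = -24)
S(R) = (-24 + R)*(-⅔ + R) (S(R) = (R - 24)*(R + 2/(-3)) = (-24 + R)*(R + 2*(-⅓)) = (-24 + R)*(R - ⅔) = (-24 + R)*(-⅔ + R))
94 - 8*S(-11) = 94 - 8*(16 + (-11)² - 74/3*(-11)) = 94 - 8*(16 + 121 + 814/3) = 94 - 8*1225/3 = 94 - 9800/3 = -9518/3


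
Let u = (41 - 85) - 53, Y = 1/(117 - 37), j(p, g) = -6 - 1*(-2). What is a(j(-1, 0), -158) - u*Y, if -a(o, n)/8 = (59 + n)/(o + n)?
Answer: -2647/720 ≈ -3.6764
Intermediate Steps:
j(p, g) = -4 (j(p, g) = -6 + 2 = -4)
a(o, n) = -8*(59 + n)/(n + o) (a(o, n) = -8*(59 + n)/(o + n) = -8*(59 + n)/(n + o))
Y = 1/80 ≈ 0.012500
u = -97 (u = -44 - 53 = -97)
a(j(-1, 0), -158) - u*Y = 8*(-59 - 1*(-158))/(-158 - 4) - (-97)/80 = 8*(-59 + 158)/(-162) - 1*(-97/80) = 8*(-1/162)*99 + 97/80 = -44/9 + 97/80 = -2647/720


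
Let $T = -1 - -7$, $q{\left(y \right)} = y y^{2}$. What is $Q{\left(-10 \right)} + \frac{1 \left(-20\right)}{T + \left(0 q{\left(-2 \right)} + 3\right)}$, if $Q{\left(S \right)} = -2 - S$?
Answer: $\frac{52}{9} \approx 5.7778$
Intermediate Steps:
$q{\left(y \right)} = y^{3}$
$T = 6$ ($T = -1 + 7 = 6$)
$Q{\left(-10 \right)} + \frac{1 \left(-20\right)}{T + \left(0 q{\left(-2 \right)} + 3\right)} = \left(-2 - -10\right) + \frac{1 \left(-20\right)}{6 + \left(0 \left(-2\right)^{3} + 3\right)} = \left(-2 + 10\right) + \frac{1}{6 + \left(0 \left(-8\right) + 3\right)} \left(-20\right) = 8 + \frac{1}{6 + \left(0 + 3\right)} \left(-20\right) = 8 + \frac{1}{6 + 3} \left(-20\right) = 8 + \frac{1}{9} \left(-20\right) = 8 - \frac{20}{9} = \frac{52}{9}$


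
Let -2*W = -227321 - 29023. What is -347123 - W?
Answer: -475295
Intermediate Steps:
W = 128172 (W = -(-227321 - 29023)/2 = -1/2*(-256344) = 128172)
-347123 - W = -347123 - 1*128172 = -347123 - 128172 = -475295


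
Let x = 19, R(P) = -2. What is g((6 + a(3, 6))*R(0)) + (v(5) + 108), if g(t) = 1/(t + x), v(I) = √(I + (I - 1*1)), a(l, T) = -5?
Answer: 1888/17 ≈ 111.06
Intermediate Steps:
v(I) = √(-1 + 2*I) (v(I) = √(I + (I - 1)) = √(I + (-1 + I)) = √(-1 + 2*I))
g(t) = 1/(19 + t) (g(t) = 1/(t + 19) = 1/(19 + t))
g((6 + a(3, 6))*R(0)) + (v(5) + 108) = 1/(19 + (6 - 5)*(-2)) + (√(-1 + 2*5) + 108) = 1/(19 + 1*(-2)) + (√(-1 + 10) + 108) = 1/(19 - 2) + (√9 + 108) = 1/17 + (3 + 108) = 1/17 + 111 = 1888/17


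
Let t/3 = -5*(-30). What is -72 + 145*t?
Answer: 65178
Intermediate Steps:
t = 450 (t = 3*(-5*(-30)) = 3*150 = 450)
-72 + 145*t = -72 + 145*450 = -72 + 65250 = 65178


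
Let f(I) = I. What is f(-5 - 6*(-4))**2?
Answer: 361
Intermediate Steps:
f(-5 - 6*(-4))**2 = (-5 - 6*(-4))**2 = (-5 - 1*(-24))**2 = (-5 + 24)**2 = 19**2 = 361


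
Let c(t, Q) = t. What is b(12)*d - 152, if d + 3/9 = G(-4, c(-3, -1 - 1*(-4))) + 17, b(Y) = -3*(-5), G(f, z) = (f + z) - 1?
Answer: -22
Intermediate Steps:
G(f, z) = -1 + f + z
b(Y) = 15
d = 26/3 (d = -⅓ + ((-1 - 4 - 3) + 17) = -⅓ + (-8 + 17) = -⅓ + 9 = 26/3 ≈ 8.6667)
b(12)*d - 152 = 15*(26/3) - 152 = 130 - 152 = -22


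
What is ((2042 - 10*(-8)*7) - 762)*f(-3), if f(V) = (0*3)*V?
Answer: 0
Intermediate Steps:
f(V) = 0 (f(V) = 0*V = 0)
((2042 - 10*(-8)*7) - 762)*f(-3) = ((2042 - 10*(-8)*7) - 762)*0 = ((2042 + 80*7) - 762)*0 = ((2042 + 560) - 762)*0 = (2602 - 762)*0 = 1840*0 = 0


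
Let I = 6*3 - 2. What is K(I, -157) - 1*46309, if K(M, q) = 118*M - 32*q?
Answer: -39397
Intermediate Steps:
I = 16 (I = 18 - 2 = 16)
K(M, q) = -32*q + 118*M
K(I, -157) - 1*46309 = (-32*(-157) + 118*16) - 1*46309 = (5024 + 1888) - 46309 = 6912 - 46309 = -39397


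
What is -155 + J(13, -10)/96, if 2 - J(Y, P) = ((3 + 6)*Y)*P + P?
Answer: -2283/16 ≈ -142.69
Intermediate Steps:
J(Y, P) = 2 - P - 9*P*Y (J(Y, P) = 2 - (((3 + 6)*Y)*P + P) = 2 - ((9*Y)*P + P) = 2 - (9*P*Y + P) = 2 - (P + 9*P*Y) = 2 + (-P - 9*P*Y) = 2 - P - 9*P*Y)
-155 + J(13, -10)/96 = -155 + (2 - 1*(-10) - 9*(-10)*13)/96 = -155 + (2 + 10 + 1170)/96 = -155 + (1/96)*1182 = -155 + 197/16 = -2283/16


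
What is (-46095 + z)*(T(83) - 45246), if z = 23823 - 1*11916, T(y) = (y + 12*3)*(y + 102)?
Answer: 794221428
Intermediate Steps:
T(y) = (36 + y)*(102 + y) (T(y) = (y + 36)*(102 + y) = (36 + y)*(102 + y))
z = 11907 (z = 23823 - 11916 = 11907)
(-46095 + z)*(T(83) - 45246) = (-46095 + 11907)*((3672 + 83² + 138*83) - 45246) = -34188*((3672 + 6889 + 11454) - 45246) = -34188*(22015 - 45246) = -34188*(-23231) = 794221428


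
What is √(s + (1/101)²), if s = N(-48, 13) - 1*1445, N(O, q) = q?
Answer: 7*I*√298119/101 ≈ 37.842*I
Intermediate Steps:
s = -1432 (s = 13 - 1*1445 = 13 - 1445 = -1432)
√(s + (1/101)²) = √(-1432 + (1/101)²) = √(-1432 + 1/10201) = √(-14607831/10201) = 7*I*√298119/101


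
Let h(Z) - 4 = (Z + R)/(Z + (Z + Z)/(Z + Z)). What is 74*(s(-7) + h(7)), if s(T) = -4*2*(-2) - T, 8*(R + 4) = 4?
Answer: 16243/8 ≈ 2030.4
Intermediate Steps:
R = -7/2 (R = -4 + (⅛)*4 = -4 + ½ = -7/2 ≈ -3.5000)
s(T) = 16 - T (s(T) = -8*(-2) - T = 16 - T)
h(Z) = 4 + (-7/2 + Z)/(1 + Z) (h(Z) = 4 + (Z - 7/2)/(Z + (Z + Z)/(Z + Z)) = 4 + (-7/2 + Z)/(Z + (2*Z)/((2*Z))) = 4 + (-7/2 + Z)/(Z + (2*Z)*(1/(2*Z))) = 4 + (-7/2 + Z)/(Z + 1) = 4 + (-7/2 + Z)/(1 + Z))
74*(s(-7) + h(7)) = 74*((16 - 1*(-7)) + (1 + 10*7)/(2*(1 + 7))) = 74*((16 + 7) + (½)*(1 + 70)/8) = 74*(23 + (½)*(⅛)*71) = 74*(23 + 71/16) = 74*(439/16) = 16243/8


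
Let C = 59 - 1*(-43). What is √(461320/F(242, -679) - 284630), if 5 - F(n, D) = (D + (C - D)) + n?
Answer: I*√32866351710/339 ≈ 534.78*I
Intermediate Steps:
C = 102 (C = 59 + 43 = 102)
F(n, D) = -97 - n (F(n, D) = 5 - ((D + (102 - D)) + n) = 5 - (102 + n) = 5 + (-102 - n) = -97 - n)
√(461320/F(242, -679) - 284630) = √(461320/(-97 - 1*242) - 284630) = √(461320/(-97 - 242) - 284630) = √(461320/(-339) - 284630) = √(461320*(-1/339) - 284630) = √(-461320/339 - 284630) = √(-96950890/339) = I*√32866351710/339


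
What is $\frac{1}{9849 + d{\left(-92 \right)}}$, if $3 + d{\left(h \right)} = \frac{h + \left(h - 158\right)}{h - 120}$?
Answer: $\frac{106}{1043847} \approx 0.00010155$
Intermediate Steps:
$d{\left(h \right)} = -3 + \frac{-158 + 2 h}{-120 + h}$ ($d{\left(h \right)} = -3 + \frac{h + \left(h - 158\right)}{h - 120} = -3 + \frac{h + \left(-158 + h\right)}{-120 + h} = -3 + \frac{-158 + 2 h}{-120 + h}$)
$\frac{1}{9849 + d{\left(-92 \right)}} = \frac{1}{9849 + \frac{202 - -92}{-120 - 92}} = \frac{1}{9849 + \frac{202 + 92}{-212}} = \frac{1}{9849 - \frac{147}{106}} = \frac{1}{\frac{1043847}{106}} = \frac{106}{1043847}$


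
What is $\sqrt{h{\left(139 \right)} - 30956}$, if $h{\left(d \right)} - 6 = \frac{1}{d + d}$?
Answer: $\frac{3 i \sqrt{265771058}}{278} \approx 175.93 i$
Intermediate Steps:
$h{\left(d \right)} = 6 + \frac{1}{2 d}$ ($h{\left(d \right)} = 6 + \frac{1}{d + d} = 6 + \frac{1}{2 d}$)
$\sqrt{h{\left(139 \right)} - 30956} = \sqrt{\left(6 + \frac{1}{2 \cdot 139}\right) - 30956} = \sqrt{\left(6 + \frac{1}{2} \cdot \frac{1}{139}\right) - 30956} = \sqrt{\left(6 + \frac{1}{278}\right) - 30956} = \sqrt{\frac{1669}{278} - 30956} = \sqrt{- \frac{8604099}{278}} = \frac{3 i \sqrt{265771058}}{278}$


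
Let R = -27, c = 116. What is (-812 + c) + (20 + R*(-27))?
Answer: 53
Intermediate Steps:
(-812 + c) + (20 + R*(-27)) = (-812 + 116) + (20 - 27*(-27)) = -696 + (20 + 729) = -696 + 749 = 53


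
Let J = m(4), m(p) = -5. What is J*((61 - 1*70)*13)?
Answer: 585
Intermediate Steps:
J = -5
J*((61 - 1*70)*13) = -5*(61 - 1*70)*13 = -5*(61 - 70)*13 = -(-45)*13 = -5*(-117) = 585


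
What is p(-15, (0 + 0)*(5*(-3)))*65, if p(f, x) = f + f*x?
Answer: -975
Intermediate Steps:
p(-15, (0 + 0)*(5*(-3)))*65 = -15*(1 + (0 + 0)*(5*(-3)))*65 = -15*(1 + 0*(-15))*65 = -15*(1 + 0)*65 = -15*1*65 = -15*65 = -975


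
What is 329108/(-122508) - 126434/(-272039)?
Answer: -18510258685/8331738453 ≈ -2.2217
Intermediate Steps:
329108/(-122508) - 126434/(-272039) = 329108*(-1/122508) - 126434*(-1/272039) = -82277/30627 + 126434/272039 = -18510258685/8331738453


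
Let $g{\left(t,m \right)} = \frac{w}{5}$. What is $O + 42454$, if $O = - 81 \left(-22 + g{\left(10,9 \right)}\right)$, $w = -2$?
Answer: $\frac{221342}{5} \approx 44268.0$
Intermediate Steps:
$g{\left(t,m \right)} = - \frac{2}{5}$
$O = \frac{9072}{5}$ ($O = - 81 \left(-22 - \frac{2}{5}\right) = \left(-81\right) \left(- \frac{112}{5}\right) = \frac{9072}{5} \approx 1814.4$)
$O + 42454 = \frac{9072}{5} + 42454 = \frac{221342}{5}$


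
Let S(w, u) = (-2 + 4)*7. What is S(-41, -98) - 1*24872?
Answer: -24858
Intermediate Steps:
S(w, u) = 14 (S(w, u) = 2*7 = 14)
S(-41, -98) - 1*24872 = 14 - 1*24872 = 14 - 24872 = -24858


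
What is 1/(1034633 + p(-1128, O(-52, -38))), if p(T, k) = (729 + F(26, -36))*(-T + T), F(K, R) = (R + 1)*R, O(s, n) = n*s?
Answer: 1/1034633 ≈ 9.6653e-7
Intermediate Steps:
F(K, R) = R*(1 + R) (F(K, R) = (1 + R)*R = R*(1 + R))
p(T, k) = 0 (p(T, k) = (729 - 36*(1 - 36))*(-T + T) = (729 - 36*(-35))*0 = (729 + 1260)*0 = 1989*0 = 0)
1/(1034633 + p(-1128, O(-52, -38))) = 1/(1034633 + 0) = 1/1034633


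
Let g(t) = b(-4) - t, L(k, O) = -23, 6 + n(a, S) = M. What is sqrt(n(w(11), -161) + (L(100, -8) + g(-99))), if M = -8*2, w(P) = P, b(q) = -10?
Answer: 2*sqrt(11) ≈ 6.6332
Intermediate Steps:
M = -16
n(a, S) = -22 (n(a, S) = -6 - 16 = -22)
g(t) = -10 - t
sqrt(n(w(11), -161) + (L(100, -8) + g(-99))) = sqrt(-22 + (-23 + (-10 - 1*(-99)))) = sqrt(-22 + (-23 + (-10 + 99))) = sqrt(-22 + (-23 + 89)) = sqrt(-22 + 66) = sqrt(44) = 2*sqrt(11)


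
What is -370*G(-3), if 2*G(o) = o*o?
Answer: -1665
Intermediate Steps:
G(o) = o²/2 (G(o) = (o*o)/2 = o²/2)
-370*G(-3) = -185*(-3)² = -185*9 = -370*9/2 = -1665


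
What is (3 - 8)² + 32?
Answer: 57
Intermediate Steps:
(3 - 8)² + 32 = (-5)² + 32 = 25 + 32 = 57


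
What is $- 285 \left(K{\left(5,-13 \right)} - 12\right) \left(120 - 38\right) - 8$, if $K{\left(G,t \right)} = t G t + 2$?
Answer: $-19513958$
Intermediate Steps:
$K{\left(G,t \right)} = 2 + G t^{2}$ ($K{\left(G,t \right)} = G t t + 2 = G t^{2} + 2 = 2 + G t^{2}$)
$- 285 \left(K{\left(5,-13 \right)} - 12\right) \left(120 - 38\right) - 8 = - 285 \left(\left(2 + 5 \left(-13\right)^{2}\right) - 12\right) \left(120 - 38\right) - 8 = - 285 \left(\left(2 + 5 \cdot 169\right) - 12\right) 82 - 8 = - 285 \left(\left(2 + 845\right) - 12\right) 82 - 8 = - 285 \left(847 - 12\right) 82 - 8 = - 285 \cdot 835 \cdot 82 - 8 = \left(-285\right) 68470 - 8 = -19513950 - 8 = -19513958$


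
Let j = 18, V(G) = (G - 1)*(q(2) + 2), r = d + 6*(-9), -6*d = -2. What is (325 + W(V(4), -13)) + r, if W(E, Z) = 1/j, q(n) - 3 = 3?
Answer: 4885/18 ≈ 271.39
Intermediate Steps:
d = ⅓ (d = -⅙*(-2) = ⅓ ≈ 0.33333)
q(n) = 6 (q(n) = 3 + 3 = 6)
r = -161/3 (r = ⅓ + 6*(-9) = ⅓ - 54 = -161/3 ≈ -53.667)
V(G) = -8 + 8*G (V(G) = (G - 1)*(6 + 2) = (-1 + G)*8 = -8 + 8*G)
W(E, Z) = 1/18
(325 + W(V(4), -13)) + r = (325 + 1/18) - 161/3 = 5851/18 - 161/3 = 4885/18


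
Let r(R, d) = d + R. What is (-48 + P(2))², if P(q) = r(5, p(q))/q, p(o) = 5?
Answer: 1849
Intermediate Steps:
r(R, d) = R + d
P(q) = 10/q (P(q) = (5 + 5)/q = 10/q)
(-48 + P(2))² = (-48 + 10/2)² = (-48 + 10*(½))² = (-48 + 5)² = (-43)² = 1849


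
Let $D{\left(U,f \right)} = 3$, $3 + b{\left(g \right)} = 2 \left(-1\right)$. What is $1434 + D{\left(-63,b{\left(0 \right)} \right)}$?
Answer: $1437$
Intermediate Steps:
$b{\left(g \right)} = -5$ ($b{\left(g \right)} = -3 + 2 \left(-1\right) = -3 - 2 = -5$)
$1434 + D{\left(-63,b{\left(0 \right)} \right)} = 1434 + 3 = 1437$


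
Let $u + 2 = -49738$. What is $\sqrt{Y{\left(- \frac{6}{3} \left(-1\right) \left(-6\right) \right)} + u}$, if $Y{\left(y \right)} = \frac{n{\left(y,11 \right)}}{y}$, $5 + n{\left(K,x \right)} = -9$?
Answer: $\frac{i \sqrt{1790598}}{6} \approx 223.02 i$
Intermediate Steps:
$u = -49740$ ($u = -2 - 49738 = -49740$)
$n{\left(K,x \right)} = -14$ ($n{\left(K,x \right)} = -5 - 9 = -14$)
$Y{\left(y \right)} = - \frac{14}{y}$
$\sqrt{Y{\left(- \frac{6}{3} \left(-1\right) \left(-6\right) \right)} + u} = \sqrt{- \frac{14}{- \frac{6}{3} \left(-1\right) \left(-6\right)} - 49740} = \sqrt{- \frac{14}{\left(-6\right) \frac{1}{3} \left(-1\right) \left(-6\right)} - 49740} = \sqrt{- \frac{14}{\left(-2\right) \left(-1\right) \left(-6\right)} - 49740} = \sqrt{- \frac{14}{2 \left(-6\right)} - 49740} = \sqrt{- \frac{14}{-12} - 49740} = \sqrt{\left(-14\right) \left(- \frac{1}{12}\right) - 49740} = \sqrt{\frac{7}{6} - 49740} = \sqrt{- \frac{298433}{6}} = \frac{i \sqrt{1790598}}{6}$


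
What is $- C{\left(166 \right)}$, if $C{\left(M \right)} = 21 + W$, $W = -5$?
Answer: $-16$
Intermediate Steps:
$C{\left(M \right)} = 16$ ($C{\left(M \right)} = 21 - 5 = 16$)
$- C{\left(166 \right)} = \left(-1\right) 16 = -16$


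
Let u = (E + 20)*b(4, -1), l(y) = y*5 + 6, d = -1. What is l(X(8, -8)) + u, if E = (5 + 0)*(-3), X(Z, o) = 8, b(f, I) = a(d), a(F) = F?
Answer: 41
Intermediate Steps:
b(f, I) = -1
E = -15 (E = 5*(-3) = -15)
l(y) = 6 + 5*y (l(y) = 5*y + 6 = 6 + 5*y)
u = -5 (u = (-15 + 20)*(-1) = 5*(-1) = -5)
l(X(8, -8)) + u = (6 + 5*8) - 5 = (6 + 40) - 5 = 46 - 5 = 41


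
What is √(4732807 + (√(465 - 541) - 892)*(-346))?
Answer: √(5041439 - 692*I*√19) ≈ 2245.3 - 0.672*I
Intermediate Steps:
√(4732807 + (√(465 - 541) - 892)*(-346)) = √(4732807 + (√(-76) - 892)*(-346)) = √(4732807 + (2*I*√19 - 892)*(-346)) = √(4732807 + (-892 + 2*I*√19)*(-346)) = √(4732807 + (308632 - 692*I*√19)) = √(5041439 - 692*I*√19)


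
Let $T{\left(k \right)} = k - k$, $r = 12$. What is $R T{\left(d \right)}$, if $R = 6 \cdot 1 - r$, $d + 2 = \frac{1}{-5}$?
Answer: $0$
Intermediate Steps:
$d = - \frac{11}{5}$ ($d = -2 + \frac{1}{-5} = -2 - \frac{1}{5} = - \frac{11}{5} \approx -2.2$)
$T{\left(k \right)} = 0$
$R = -6$ ($R = 6 \cdot 1 - 12 = 6 - 12 = -6$)
$R T{\left(d \right)} = \left(-6\right) 0 = 0$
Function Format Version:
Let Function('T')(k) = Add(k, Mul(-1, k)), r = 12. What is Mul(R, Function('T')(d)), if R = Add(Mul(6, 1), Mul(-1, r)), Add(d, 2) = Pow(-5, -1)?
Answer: 0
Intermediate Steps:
d = Rational(-11, 5) (d = Add(-2, Pow(-5, -1)) = Add(-2, Rational(-1, 5)) = Rational(-11, 5) ≈ -2.2000)
Function('T')(k) = 0
R = -6 (R = Add(Mul(6, 1), Mul(-1, 12)) = Add(6, -12) = -6)
Mul(R, Function('T')(d)) = Mul(-6, 0) = 0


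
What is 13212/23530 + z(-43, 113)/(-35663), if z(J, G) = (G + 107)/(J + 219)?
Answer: 942300287/1678300780 ≈ 0.56146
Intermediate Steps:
z(J, G) = (107 + G)/(219 + J)
13212/23530 + z(-43, 113)/(-35663) = 13212/23530 + ((107 + 113)/(219 - 43))/(-35663) = 13212*(1/23530) + (220/176)*(-1/35663) = 6606/11765 + ((1/176)*220)*(-1/35663) = 6606/11765 + (5/4)*(-1/35663) = 6606/11765 - 5/142652 = 942300287/1678300780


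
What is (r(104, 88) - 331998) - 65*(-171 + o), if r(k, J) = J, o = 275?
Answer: -338670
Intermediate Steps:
(r(104, 88) - 331998) - 65*(-171 + o) = (88 - 331998) - 65*(-171 + 275) = -331910 - 65*104 = -331910 - 6760 = -338670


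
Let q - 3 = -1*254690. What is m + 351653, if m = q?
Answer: 96966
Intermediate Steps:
q = -254687 (q = 3 - 1*254690 = 3 - 254690 = -254687)
m = -254687
m + 351653 = -254687 + 351653 = 96966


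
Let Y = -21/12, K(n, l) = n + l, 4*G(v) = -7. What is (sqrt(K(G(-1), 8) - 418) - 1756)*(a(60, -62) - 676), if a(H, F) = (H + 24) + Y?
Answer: 1042625 - 7125*I*sqrt(183)/8 ≈ 1.0426e+6 - 12048.0*I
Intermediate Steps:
G(v) = -7/4 (G(v) = (1/4)*(-7) = -7/4)
K(n, l) = l + n
Y = -7/4 (Y = -21*1/12 = -7/4 ≈ -1.7500)
a(H, F) = 89/4 + H (a(H, F) = (H + 24) - 7/4 = (24 + H) - 7/4 = 89/4 + H)
(sqrt(K(G(-1), 8) - 418) - 1756)*(a(60, -62) - 676) = (sqrt((8 - 7/4) - 418) - 1756)*((89/4 + 60) - 676) = (sqrt(25/4 - 418) - 1756)*(329/4 - 676) = (sqrt(-1647/4) - 1756)*(-2375/4) = (3*I*sqrt(183)/2 - 1756)*(-2375/4) = (-1756 + 3*I*sqrt(183)/2)*(-2375/4) = 1042625 - 7125*I*sqrt(183)/8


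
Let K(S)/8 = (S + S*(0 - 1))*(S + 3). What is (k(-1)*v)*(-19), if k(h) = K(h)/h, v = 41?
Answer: 0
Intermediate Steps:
K(S) = 0 (K(S) = 8*((S + S*(0 - 1))*(S + 3)) = 8*((S + S*(-1))*(3 + S)) = 8*((S - S)*(3 + S)) = 8*(0*(3 + S)) = 8*0 = 0)
k(h) = 0 (k(h) = 0/h = 0)
(k(-1)*v)*(-19) = (0*41)*(-19) = 0*(-19) = 0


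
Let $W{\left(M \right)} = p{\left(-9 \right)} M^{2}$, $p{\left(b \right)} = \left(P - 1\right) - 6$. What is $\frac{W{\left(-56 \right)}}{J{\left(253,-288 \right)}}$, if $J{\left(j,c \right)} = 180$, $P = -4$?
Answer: $- \frac{8624}{45} \approx -191.64$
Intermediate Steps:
$p{\left(b \right)} = -11$ ($p{\left(b \right)} = \left(-4 - 1\right) - 6 = -5 - 6 = -11$)
$W{\left(M \right)} = - 11 M^{2}$
$\frac{W{\left(-56 \right)}}{J{\left(253,-288 \right)}} = \frac{\left(-11\right) \left(-56\right)^{2}}{180} = \left(-11\right) 3136 \cdot \frac{1}{180} = \left(-34496\right) \frac{1}{180} = - \frac{8624}{45}$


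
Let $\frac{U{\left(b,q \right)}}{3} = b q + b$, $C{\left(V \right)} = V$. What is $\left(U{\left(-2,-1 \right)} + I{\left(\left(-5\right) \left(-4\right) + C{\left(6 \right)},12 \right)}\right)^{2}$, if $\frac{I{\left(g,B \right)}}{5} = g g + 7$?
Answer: $11662225$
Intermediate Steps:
$U{\left(b,q \right)} = 3 b + 3 b q$ ($U{\left(b,q \right)} = 3 \left(b q + b\right) = 3 \left(b + b q\right) = 3 b + 3 b q$)
$I{\left(g,B \right)} = 35 + 5 g^{2}$ ($I{\left(g,B \right)} = 5 \left(g g + 7\right) = 5 \left(g^{2} + 7\right) = 5 \left(7 + g^{2}\right) = 35 + 5 g^{2}$)
$\left(U{\left(-2,-1 \right)} + I{\left(\left(-5\right) \left(-4\right) + C{\left(6 \right)},12 \right)}\right)^{2} = \left(3 \left(-2\right) \left(1 - 1\right) + \left(35 + 5 \left(\left(-5\right) \left(-4\right) + 6\right)^{2}\right)\right)^{2} = \left(3 \left(-2\right) 0 + \left(35 + 5 \left(20 + 6\right)^{2}\right)\right)^{2} = \left(0 + \left(35 + 5 \cdot 26^{2}\right)\right)^{2} = \left(0 + \left(35 + 5 \cdot 676\right)\right)^{2} = \left(0 + \left(35 + 3380\right)\right)^{2} = \left(0 + 3415\right)^{2} = 3415^{2} = 11662225$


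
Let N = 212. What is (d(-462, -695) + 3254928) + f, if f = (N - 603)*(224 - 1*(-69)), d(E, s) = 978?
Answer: 3141343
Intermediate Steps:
f = -114563 (f = (212 - 603)*(224 - 1*(-69)) = -391*(224 + 69) = -391*293 = -114563)
(d(-462, -695) + 3254928) + f = (978 + 3254928) - 114563 = 3255906 - 114563 = 3141343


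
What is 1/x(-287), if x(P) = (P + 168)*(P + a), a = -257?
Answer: 1/64736 ≈ 1.5447e-5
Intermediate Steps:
x(P) = (-257 + P)*(168 + P) (x(P) = (P + 168)*(P - 257) = (168 + P)*(-257 + P) = (-257 + P)*(168 + P))
1/x(-287) = 1/(-43176 + (-287)**2 - 89*(-287)) = 1/(-43176 + 82369 + 25543) = 1/64736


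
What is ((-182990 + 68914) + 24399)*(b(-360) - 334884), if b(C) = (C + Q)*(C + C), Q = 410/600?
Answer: 6831235152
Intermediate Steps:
Q = 41/60 (Q = 410*(1/600) = 41/60 ≈ 0.68333)
b(C) = 2*C*(41/60 + C) (b(C) = (C + 41/60)*(C + C) = (41/60 + C)*(2*C) = 2*C*(41/60 + C))
((-182990 + 68914) + 24399)*(b(-360) - 334884) = ((-182990 + 68914) + 24399)*((1/30)*(-360)*(41 + 60*(-360)) - 334884) = (-114076 + 24399)*((1/30)*(-360)*(41 - 21600) - 334884) = -89677*((1/30)*(-360)*(-21559) - 334884) = -89677*(258708 - 334884) = -89677*(-76176) = 6831235152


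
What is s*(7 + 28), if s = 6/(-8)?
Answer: -105/4 ≈ -26.250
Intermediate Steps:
s = -3/4 (s = 6*(-1/8) = -3/4 ≈ -0.75000)
s*(7 + 28) = -3*(7 + 28)/4 = -3/4*35 = -105/4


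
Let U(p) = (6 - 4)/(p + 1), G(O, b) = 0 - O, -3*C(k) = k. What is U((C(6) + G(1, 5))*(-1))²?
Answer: ¼ ≈ 0.25000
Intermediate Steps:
C(k) = -k/3
G(O, b) = -O
U(p) = 2/(1 + p)
U((C(6) + G(1, 5))*(-1))² = (2/(1 + (-⅓*6 - 1*1)*(-1)))² = (2/(1 + (-2 - 1)*(-1)))² = (2/(1 - 3*(-1)))² = (2/(1 + 3))² = (2/4)² = (2*(¼))² = (½)² = ¼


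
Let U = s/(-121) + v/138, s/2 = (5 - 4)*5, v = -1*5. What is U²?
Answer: 3940225/278823204 ≈ 0.014132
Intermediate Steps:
v = -5
s = 10 (s = 2*((5 - 4)*5) = 2*(1*5) = 2*5 = 10)
U = -1985/16698 (U = 10/(-121) - 5/138 = 10*(-1/121) - 5*1/138 = -10/121 - 5/138 = -1985/16698 ≈ -0.11888)
U² = (-1985/16698)² = 3940225/278823204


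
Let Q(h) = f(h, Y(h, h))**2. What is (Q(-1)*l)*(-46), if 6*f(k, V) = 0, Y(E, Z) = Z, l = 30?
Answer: 0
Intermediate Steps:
f(k, V) = 0 (f(k, V) = (1/6)*0 = 0)
Q(h) = 0 (Q(h) = 0**2 = 0)
(Q(-1)*l)*(-46) = (0*30)*(-46) = 0*(-46) = 0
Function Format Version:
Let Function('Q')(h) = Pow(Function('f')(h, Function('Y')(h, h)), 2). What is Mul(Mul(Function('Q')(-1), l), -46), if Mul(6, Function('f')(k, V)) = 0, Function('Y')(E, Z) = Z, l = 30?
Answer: 0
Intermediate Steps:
Function('f')(k, V) = 0 (Function('f')(k, V) = Mul(Rational(1, 6), 0) = 0)
Function('Q')(h) = 0 (Function('Q')(h) = Pow(0, 2) = 0)
Mul(Mul(Function('Q')(-1), l), -46) = Mul(Mul(0, 30), -46) = Mul(0, -46) = 0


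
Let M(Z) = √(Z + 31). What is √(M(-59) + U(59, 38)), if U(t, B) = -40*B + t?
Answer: √(-1461 + 2*I*√7) ≈ 0.06922 + 38.223*I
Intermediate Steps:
M(Z) = √(31 + Z)
U(t, B) = t - 40*B
√(M(-59) + U(59, 38)) = √(√(31 - 59) + (59 - 40*38)) = √(√(-28) + (59 - 1520)) = √(2*I*√7 - 1461) = √(-1461 + 2*I*√7)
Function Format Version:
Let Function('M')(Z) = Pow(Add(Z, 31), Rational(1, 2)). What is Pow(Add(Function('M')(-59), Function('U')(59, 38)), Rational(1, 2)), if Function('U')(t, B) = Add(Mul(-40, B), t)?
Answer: Pow(Add(-1461, Mul(2, I, Pow(7, Rational(1, 2)))), Rational(1, 2)) ≈ Add(0.06922, Mul(38.223, I))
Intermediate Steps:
Function('M')(Z) = Pow(Add(31, Z), Rational(1, 2))
Function('U')(t, B) = Add(t, Mul(-40, B))
Pow(Add(Function('M')(-59), Function('U')(59, 38)), Rational(1, 2)) = Pow(Add(Pow(Add(31, -59), Rational(1, 2)), Add(59, Mul(-40, 38))), Rational(1, 2)) = Pow(Add(Pow(-28, Rational(1, 2)), Add(59, -1520)), Rational(1, 2)) = Pow(Add(Mul(2, I, Pow(7, Rational(1, 2))), -1461), Rational(1, 2)) = Pow(Add(-1461, Mul(2, I, Pow(7, Rational(1, 2)))), Rational(1, 2))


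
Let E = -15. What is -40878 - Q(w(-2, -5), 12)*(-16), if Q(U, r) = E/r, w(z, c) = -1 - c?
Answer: -40898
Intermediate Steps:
Q(U, r) = -15/r
-40878 - Q(w(-2, -5), 12)*(-16) = -40878 - (-15/12)*(-16) = -40878 - (-15*1/12)*(-16) = -40878 - (-5)*(-16)/4 = -40878 - 1*20 = -40878 - 20 = -40898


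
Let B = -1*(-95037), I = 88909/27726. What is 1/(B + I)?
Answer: 27726/2635084771 ≈ 1.0522e-5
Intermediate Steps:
I = 88909/27726 (I = 88909*(1/27726) = 88909/27726 ≈ 3.2067)
B = 95037
1/(B + I) = 1/(95037 + 88909/27726) = 1/(2635084771/27726) = 27726/2635084771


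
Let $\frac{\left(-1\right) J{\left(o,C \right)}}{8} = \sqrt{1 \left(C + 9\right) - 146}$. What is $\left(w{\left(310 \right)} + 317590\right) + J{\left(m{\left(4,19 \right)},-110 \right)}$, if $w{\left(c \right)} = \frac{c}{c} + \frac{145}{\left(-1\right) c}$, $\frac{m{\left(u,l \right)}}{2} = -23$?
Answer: $\frac{19690613}{62} - 8 i \sqrt{247} \approx 3.1759 \cdot 10^{5} - 125.73 i$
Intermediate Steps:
$m{\left(u,l \right)} = -46$ ($m{\left(u,l \right)} = 2 \left(-23\right) = -46$)
$J{\left(o,C \right)} = - 8 \sqrt{-137 + C}$ ($J{\left(o,C \right)} = - 8 \sqrt{1 \left(C + 9\right) - 146} = - 8 \sqrt{1 \left(9 + C\right) - 146} = - 8 \sqrt{\left(9 + C\right) - 146} = - 8 \sqrt{-137 + C}$)
$w{\left(c \right)} = 1 - \frac{145}{c}$ ($w{\left(c \right)} = 1 + 145 \left(- \frac{1}{c}\right) = 1 - \frac{145}{c}$)
$\left(w{\left(310 \right)} + 317590\right) + J{\left(m{\left(4,19 \right)},-110 \right)} = \left(\frac{-145 + 310}{310} + 317590\right) - 8 \sqrt{-137 - 110} = \left(\frac{1}{310} \cdot 165 + 317590\right) - 8 \sqrt{-247} = \left(\frac{33}{62} + 317590\right) - 8 i \sqrt{247} = \frac{19690613}{62} - 8 i \sqrt{247}$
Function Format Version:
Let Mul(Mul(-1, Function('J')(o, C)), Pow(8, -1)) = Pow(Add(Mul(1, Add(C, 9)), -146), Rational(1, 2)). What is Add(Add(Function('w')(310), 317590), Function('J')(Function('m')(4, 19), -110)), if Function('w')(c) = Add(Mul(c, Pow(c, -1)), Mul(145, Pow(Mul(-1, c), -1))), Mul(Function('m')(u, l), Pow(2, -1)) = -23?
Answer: Add(Rational(19690613, 62), Mul(-8, I, Pow(247, Rational(1, 2)))) ≈ Add(3.1759e+5, Mul(-125.73, I))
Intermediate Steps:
Function('m')(u, l) = -46 (Function('m')(u, l) = Mul(2, -23) = -46)
Function('J')(o, C) = Mul(-8, Pow(Add(-137, C), Rational(1, 2))) (Function('J')(o, C) = Mul(-8, Pow(Add(Mul(1, Add(C, 9)), -146), Rational(1, 2))) = Mul(-8, Pow(Add(Mul(1, Add(9, C)), -146), Rational(1, 2))) = Mul(-8, Pow(Add(Add(9, C), -146), Rational(1, 2))) = Mul(-8, Pow(Add(-137, C), Rational(1, 2))))
Function('w')(c) = Add(1, Mul(-145, Pow(c, -1))) (Function('w')(c) = Add(1, Mul(145, Mul(-1, Pow(c, -1)))) = Add(1, Mul(-145, Pow(c, -1))))
Add(Add(Function('w')(310), 317590), Function('J')(Function('m')(4, 19), -110)) = Add(Add(Mul(Pow(310, -1), Add(-145, 310)), 317590), Mul(-8, Pow(Add(-137, -110), Rational(1, 2)))) = Add(Add(Mul(Rational(1, 310), 165), 317590), Mul(-8, Pow(-247, Rational(1, 2)))) = Add(Add(Rational(33, 62), 317590), Mul(-8, Mul(I, Pow(247, Rational(1, 2))))) = Add(Rational(19690613, 62), Mul(-8, I, Pow(247, Rational(1, 2))))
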